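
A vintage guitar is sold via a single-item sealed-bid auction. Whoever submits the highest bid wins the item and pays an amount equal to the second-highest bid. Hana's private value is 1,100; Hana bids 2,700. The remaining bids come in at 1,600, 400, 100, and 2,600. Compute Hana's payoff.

Hana's payoff: -1,500.

Highest competing bid: 2,600.
Hana's bid 2,700 is the highest overall, so Hana wins and pays the second-highest bid, 2,600.
Payoff = value − price = 1,100 − 2,600 = -1,500.
Overbidding won the item at a price above value — truthful bidding would have avoided this loss.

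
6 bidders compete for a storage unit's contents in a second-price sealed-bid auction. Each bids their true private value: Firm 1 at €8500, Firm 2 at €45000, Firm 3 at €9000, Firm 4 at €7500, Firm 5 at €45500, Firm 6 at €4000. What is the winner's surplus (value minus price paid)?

Bids in descending order: Firm 5 €45500, then Firm 2 €45000, then Firm 3 €9000, then Firm 1 €8500, then Firm 4 €7500, then Firm 6 €4000.
Firm 5 wins with the top bid and pays the second-highest, €45000.
Surplus = €45500 − €45000 = €500.

Surplus = €500.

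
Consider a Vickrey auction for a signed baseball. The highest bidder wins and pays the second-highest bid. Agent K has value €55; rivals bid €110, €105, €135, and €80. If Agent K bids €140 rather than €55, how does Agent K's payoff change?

Payoff change: -€80.

The highest competing bid is €135.
Bidding truthfully at €55: the top bid is €135 (a rival), so Agent K loses. Payoff = €0.
Bidding €140: Agent K has the top bid, wins, and pays the second-highest bid €135. Payoff = €55 − €135 = -€80.
Change = -€80 − €0 = -€80.
Deviating from a truthful bid can only lose payoff in a second-price auction — never gain.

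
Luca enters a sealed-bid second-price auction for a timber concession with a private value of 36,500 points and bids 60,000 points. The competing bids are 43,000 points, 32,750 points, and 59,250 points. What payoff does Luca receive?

Payoff = -22,750 points.

Highest competing bid: 59,250 points.
Luca's bid 60,000 points is the highest overall, so Luca wins and pays the second-highest bid, 59,250 points.
Payoff = value − price = 36,500 points − 59,250 points = -22,750 points.
Overbidding won the item at a price above value — truthful bidding would have avoided this loss.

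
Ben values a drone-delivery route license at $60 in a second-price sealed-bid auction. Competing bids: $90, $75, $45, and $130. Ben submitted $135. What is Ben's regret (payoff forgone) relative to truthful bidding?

Regret: $70.

The highest competing bid is $130.
Bidding truthfully at $60: the top bid is $130 (a rival), so Ben loses. Payoff = $0.
Bidding $135: Ben has the top bid, wins, and pays the second-highest bid $130. Payoff = $60 − $130 = -$70.
Regret = truthful payoff − actual payoff = $0 − -$70 = $70.
Deviating from a truthful bid can only lose payoff in a second-price auction — never gain.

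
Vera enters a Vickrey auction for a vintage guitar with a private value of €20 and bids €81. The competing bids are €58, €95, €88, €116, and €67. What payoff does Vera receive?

Highest competing bid: €116.
Vera's bid €81 is not the highest, so Vera loses, pays nothing, and earns zero payoff.

Vera's payoff: €0.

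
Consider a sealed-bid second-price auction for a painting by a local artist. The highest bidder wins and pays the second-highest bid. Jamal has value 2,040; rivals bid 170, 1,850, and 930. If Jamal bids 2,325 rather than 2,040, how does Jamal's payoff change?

0

The highest competing bid is 1,850.
Bidding truthfully at 2,040: Jamal has the top bid, wins, and pays the second-highest bid 1,850. Payoff = 2,040 − 1,850 = 190.
Bidding 2,325: Jamal has the top bid, wins, and pays the second-highest bid 1,850. Payoff = 2,040 − 1,850 = 190.
Change = 190 − 190 = 0.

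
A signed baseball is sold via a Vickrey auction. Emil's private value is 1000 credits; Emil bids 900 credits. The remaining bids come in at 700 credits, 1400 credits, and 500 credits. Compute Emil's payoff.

0 credits

Highest competing bid: 1400 credits.
Emil's bid 900 credits is not the highest, so Emil loses, pays nothing, and earns zero payoff.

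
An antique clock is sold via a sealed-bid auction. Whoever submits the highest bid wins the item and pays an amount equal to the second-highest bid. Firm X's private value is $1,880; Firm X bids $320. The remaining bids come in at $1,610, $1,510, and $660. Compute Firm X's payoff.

$0

Highest competing bid: $1,610.
Firm X's bid $320 is not the highest, so Firm X loses, pays nothing, and earns zero payoff.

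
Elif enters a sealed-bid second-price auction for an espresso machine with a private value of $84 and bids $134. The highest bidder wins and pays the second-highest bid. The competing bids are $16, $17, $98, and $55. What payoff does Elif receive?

Highest competing bid: $98.
Elif's bid $134 is the highest overall, so Elif wins and pays the second-highest bid, $98.
Payoff = value − price = $84 − $98 = -$14.
Overbidding won the item at a price above value — truthful bidding would have avoided this loss.

-$14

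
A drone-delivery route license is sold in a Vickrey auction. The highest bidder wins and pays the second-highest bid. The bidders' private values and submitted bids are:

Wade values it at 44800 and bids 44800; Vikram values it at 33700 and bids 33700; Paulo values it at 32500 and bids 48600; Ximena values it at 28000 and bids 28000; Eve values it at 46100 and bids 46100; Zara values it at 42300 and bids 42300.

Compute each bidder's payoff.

Ranking the bids: Paulo 48600; Eve 46100; Wade 44800; Zara 42300; Vikram 33700; Ximena 28000.
Paulo has the top bid and wins; the price is the second-highest bid, 46100.
Paulo's payoff = 32500 − 46100 = -13600. All other bidders lose, so their payoff is 0.

Payoffs: Wade 0, Vikram 0, Paulo -13600, Ximena 0, Eve 0, Zara 0.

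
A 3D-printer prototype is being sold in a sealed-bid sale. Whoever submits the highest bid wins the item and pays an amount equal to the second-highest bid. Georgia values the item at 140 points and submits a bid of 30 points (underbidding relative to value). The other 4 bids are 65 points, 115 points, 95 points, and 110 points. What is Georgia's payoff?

0 points

Highest competing bid: 115 points.
Georgia's bid 30 points is not the highest, so Georgia loses, pays nothing, and earns zero payoff.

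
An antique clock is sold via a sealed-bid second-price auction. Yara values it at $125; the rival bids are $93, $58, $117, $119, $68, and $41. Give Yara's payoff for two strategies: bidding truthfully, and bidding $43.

The highest competing bid is $119.
Bidding truthfully at $125: Yara has the top bid, wins, and pays the second-highest bid $119. Payoff = $125 − $119 = $6.
Bidding $43: the top bid is $119 (a rival), so Yara loses. Payoff = $0.

(a) $6  (b) $0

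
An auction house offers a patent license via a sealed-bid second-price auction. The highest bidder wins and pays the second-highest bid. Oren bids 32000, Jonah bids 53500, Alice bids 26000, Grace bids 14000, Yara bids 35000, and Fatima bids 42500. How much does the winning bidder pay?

Bids in descending order: Jonah 53500 > Fatima 42500 > Yara 35000 > Oren 32000 > Alice 26000 > Grace 14000.
Jonah has the highest bid, so Jonah wins.
The second-highest bid is 42500, so that is what Jonah pays.

Price paid: 42500.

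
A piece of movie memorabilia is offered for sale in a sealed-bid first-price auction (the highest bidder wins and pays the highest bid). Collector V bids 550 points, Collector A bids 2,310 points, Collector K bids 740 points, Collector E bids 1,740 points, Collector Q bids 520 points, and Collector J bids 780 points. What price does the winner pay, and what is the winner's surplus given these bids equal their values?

Ranking the bids: Collector A 2,310 points; Collector E 1,740 points; Collector J 780 points; Collector K 740 points; Collector V 550 points; Collector Q 520 points.
Collector A is the highest bidder, so Collector A wins.
Under the first-price rule, the price is the highest bid: 2,310 points.
Surplus = 2,310 points − 2,310 points = 0 points.

The winner pays 2,310 points for a surplus of 0 points.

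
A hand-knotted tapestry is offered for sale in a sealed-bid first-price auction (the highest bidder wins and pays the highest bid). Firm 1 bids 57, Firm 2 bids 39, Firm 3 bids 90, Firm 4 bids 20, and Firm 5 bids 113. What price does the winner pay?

113

Sorted high to low: Firm 5 113; Firm 3 90; Firm 1 57; Firm 2 39; Firm 4 20.
Firm 5 is the highest bidder, so Firm 5 wins.
Under the first-price rule, the price is the highest bid: 113.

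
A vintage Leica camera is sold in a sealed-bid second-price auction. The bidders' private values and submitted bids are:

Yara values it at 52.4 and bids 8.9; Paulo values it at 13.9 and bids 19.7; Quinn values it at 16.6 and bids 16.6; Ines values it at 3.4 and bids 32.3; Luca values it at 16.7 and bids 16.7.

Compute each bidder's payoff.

Bids in descending order: Ines 32.3 > Paulo 19.7 > Luca 16.7 > Quinn 16.6 > Yara 8.9.
Ines has the top bid and wins; the price is the second-highest bid, 19.7.
Ines's payoff = 3.4 − 19.7 = -16.3. All other bidders lose, so their payoff is 0.

Yara 0.0, Paulo 0.0, Quinn 0.0, Ines -16.3, Luca 0.0.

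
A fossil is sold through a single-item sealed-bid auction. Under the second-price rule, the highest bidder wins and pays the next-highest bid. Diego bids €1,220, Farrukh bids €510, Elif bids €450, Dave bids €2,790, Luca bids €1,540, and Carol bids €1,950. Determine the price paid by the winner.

Ordered from highest: Dave €2,790 > Carol €1,950 > Luca €1,540 > Diego €1,220 > Farrukh €510 > Elif €450.
Dave has the highest bid, so Dave wins.
The second-highest bid is €1,950, so that is what Dave pays.

The winner pays €1,950.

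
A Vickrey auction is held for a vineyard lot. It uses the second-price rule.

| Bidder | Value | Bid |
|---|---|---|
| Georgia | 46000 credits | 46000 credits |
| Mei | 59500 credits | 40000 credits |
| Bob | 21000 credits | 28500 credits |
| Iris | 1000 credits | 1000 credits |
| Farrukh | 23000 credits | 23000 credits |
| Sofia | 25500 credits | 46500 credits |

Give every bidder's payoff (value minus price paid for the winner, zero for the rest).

Georgia 0 credits, Mei 0 credits, Bob 0 credits, Iris 0 credits, Farrukh 0 credits, Sofia -20500 credits.

Bids in descending order: Sofia 46500 credits; Georgia 46000 credits; Mei 40000 credits; Bob 28500 credits; Farrukh 23000 credits; Iris 1000 credits.
Sofia has the top bid and wins; the price is the second-highest bid, 46000 credits.
Sofia's payoff = 25500 credits − 46000 credits = -20500 credits. All other bidders lose, so their payoff is 0.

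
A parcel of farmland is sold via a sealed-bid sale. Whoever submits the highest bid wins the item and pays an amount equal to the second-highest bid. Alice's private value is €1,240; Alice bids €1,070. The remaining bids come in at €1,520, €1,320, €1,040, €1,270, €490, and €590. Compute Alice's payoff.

Highest competing bid: €1,520.
Alice's bid €1,070 is not the highest, so Alice loses, pays nothing, and earns zero payoff.

€0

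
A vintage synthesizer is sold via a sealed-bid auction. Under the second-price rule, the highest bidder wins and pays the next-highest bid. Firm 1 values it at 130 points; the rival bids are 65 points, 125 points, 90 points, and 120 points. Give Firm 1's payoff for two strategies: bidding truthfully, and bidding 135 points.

The highest competing bid is 125 points.
Bidding truthfully at 130 points: Firm 1 has the top bid, wins, and pays the second-highest bid 125 points. Payoff = 130 points − 125 points = 5 points.
Bidding 135 points: Firm 1 has the top bid, wins, and pays the second-highest bid 125 points. Payoff = 130 points − 125 points = 5 points.
The bid only affects whether you win, not the price — here both bids land on the same side of the top rival bid, so the deviation is payoff-neutral.

(a) 5 points  (b) 5 points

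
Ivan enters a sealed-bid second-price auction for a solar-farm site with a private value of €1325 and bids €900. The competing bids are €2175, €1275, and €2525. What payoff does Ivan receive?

Highest competing bid: €2525.
Ivan's bid €900 is not the highest, so Ivan loses, pays nothing, and earns zero payoff.

Ivan's payoff: €0.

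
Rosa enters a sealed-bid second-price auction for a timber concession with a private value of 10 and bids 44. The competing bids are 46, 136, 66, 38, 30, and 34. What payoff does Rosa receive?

0

Highest competing bid: 136.
Rosa's bid 44 is not the highest, so Rosa loses, pays nothing, and earns zero payoff.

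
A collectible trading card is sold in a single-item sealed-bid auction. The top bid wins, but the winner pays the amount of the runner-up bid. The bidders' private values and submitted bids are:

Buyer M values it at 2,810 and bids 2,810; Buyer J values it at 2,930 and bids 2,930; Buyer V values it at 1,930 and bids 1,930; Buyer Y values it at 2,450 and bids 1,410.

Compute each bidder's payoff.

Buyer M 0, Buyer J 120, Buyer V 0, Buyer Y 0.

Ordered from highest: Buyer J 2,930; Buyer M 2,810; Buyer V 1,930; Buyer Y 1,410.
Buyer J has the top bid and wins; the price is the second-highest bid, 2,810.
Buyer J's payoff = 2,930 − 2,810 = 120. All other bidders lose, so their payoff is 0.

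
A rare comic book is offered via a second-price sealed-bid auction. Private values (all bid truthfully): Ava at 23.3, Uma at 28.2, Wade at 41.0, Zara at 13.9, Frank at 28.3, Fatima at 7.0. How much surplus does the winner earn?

Ranking the bids: Wade 41.0 > Frank 28.3 > Uma 28.2 > Ava 23.3 > Zara 13.9 > Fatima 7.0.
Wade wins with the top bid and pays the second-highest, 28.3.
Surplus = 41.0 − 28.3 = 12.7.

Winner's surplus: 12.7.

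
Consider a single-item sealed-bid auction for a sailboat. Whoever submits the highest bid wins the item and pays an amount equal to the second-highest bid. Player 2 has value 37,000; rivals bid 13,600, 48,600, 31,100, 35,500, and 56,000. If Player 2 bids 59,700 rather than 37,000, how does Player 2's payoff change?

-19,000

The highest competing bid is 56,000.
Bidding truthfully at 37,000: the top bid is 56,000 (a rival), so Player 2 loses. Payoff = 0.
Bidding 59,700: Player 2 has the top bid, wins, and pays the second-highest bid 56,000. Payoff = 37,000 − 56,000 = -19,000.
Change = -19,000 − 0 = -19,000.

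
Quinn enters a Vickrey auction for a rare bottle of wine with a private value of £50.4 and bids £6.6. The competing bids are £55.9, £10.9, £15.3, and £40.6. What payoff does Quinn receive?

Highest competing bid: £55.9.
Quinn's bid £6.6 is not the highest, so Quinn loses, pays nothing, and earns zero payoff.

£0.0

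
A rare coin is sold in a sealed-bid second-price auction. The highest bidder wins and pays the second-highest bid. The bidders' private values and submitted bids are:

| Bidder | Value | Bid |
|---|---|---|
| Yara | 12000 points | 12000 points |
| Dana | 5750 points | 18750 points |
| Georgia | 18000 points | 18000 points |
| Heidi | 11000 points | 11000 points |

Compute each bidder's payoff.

Ranking the bids: Dana 18750 points, then Georgia 18000 points, then Yara 12000 points, then Heidi 11000 points.
Dana has the top bid and wins; the price is the second-highest bid, 18000 points.
Dana's payoff = 5750 points − 18000 points = -12250 points. All other bidders lose, so their payoff is 0.

Yara 0 points, Dana -12250 points, Georgia 0 points, Heidi 0 points.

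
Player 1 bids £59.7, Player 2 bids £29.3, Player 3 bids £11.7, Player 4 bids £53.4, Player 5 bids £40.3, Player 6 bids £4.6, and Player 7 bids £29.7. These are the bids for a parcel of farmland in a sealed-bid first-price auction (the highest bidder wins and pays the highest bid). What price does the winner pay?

£59.7

Ranking the bids: Player 1 £59.7 > Player 4 £53.4 > Player 5 £40.3 > Player 7 £29.7 > Player 2 £29.3 > Player 3 £11.7 > Player 6 £4.6.
Player 1 is the highest bidder, so Player 1 wins.
Under the first-price rule, the price is the highest bid: £59.7.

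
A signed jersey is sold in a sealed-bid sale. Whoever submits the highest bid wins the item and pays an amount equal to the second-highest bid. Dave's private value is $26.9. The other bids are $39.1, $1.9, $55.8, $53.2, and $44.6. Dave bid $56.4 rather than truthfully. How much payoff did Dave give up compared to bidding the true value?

Payoff forgone: $28.9.

The highest competing bid is $55.8.
Bidding truthfully at $26.9: the top bid is $55.8 (a rival), so Dave loses. Payoff = $0.0.
Bidding $56.4: Dave has the top bid, wins, and pays the second-highest bid $55.8. Payoff = $26.9 − $55.8 = -$28.9.
Regret = truthful payoff − actual payoff = $0.0 − -$28.9 = $28.9.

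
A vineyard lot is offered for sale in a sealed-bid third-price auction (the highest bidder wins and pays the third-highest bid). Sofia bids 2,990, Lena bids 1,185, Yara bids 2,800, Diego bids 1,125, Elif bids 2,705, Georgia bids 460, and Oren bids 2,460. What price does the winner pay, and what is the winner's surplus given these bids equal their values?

Ordered from highest: Sofia 2,990, then Yara 2,800, then Elif 2,705, then Oren 2,460, then Lena 1,185, then Diego 1,125, then Georgia 460.
Sofia is the highest bidder, so Sofia wins.
Under the third-price rule, the price is the third-highest bid: 2,705.
Surplus = 2,990 − 2,705 = 285.

The winner pays 2,705 for a surplus of 285.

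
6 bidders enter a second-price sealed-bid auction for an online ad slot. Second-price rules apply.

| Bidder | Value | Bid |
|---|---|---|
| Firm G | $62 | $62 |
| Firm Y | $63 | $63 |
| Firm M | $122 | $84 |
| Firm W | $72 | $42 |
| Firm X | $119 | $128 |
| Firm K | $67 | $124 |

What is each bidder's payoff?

Ordered from highest: Firm X $128 > Firm K $124 > Firm M $84 > Firm Y $63 > Firm G $62 > Firm W $42.
Firm X has the top bid and wins; the price is the second-highest bid, $124.
Firm X's payoff = $119 − $124 = -$5. All other bidders lose, so their payoff is 0.

Firm G $0, Firm Y $0, Firm M $0, Firm W $0, Firm X -$5, Firm K $0.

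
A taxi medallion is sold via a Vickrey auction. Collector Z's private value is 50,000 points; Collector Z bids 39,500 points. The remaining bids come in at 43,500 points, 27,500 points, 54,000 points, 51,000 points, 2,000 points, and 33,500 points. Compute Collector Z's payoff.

Highest competing bid: 54,000 points.
Collector Z's bid 39,500 points is not the highest, so Collector Z loses, pays nothing, and earns zero payoff.

0 points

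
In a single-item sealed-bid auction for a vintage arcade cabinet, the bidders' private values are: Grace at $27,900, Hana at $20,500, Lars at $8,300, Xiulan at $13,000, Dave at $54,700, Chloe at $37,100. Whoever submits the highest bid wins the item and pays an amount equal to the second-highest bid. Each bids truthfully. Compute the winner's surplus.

Ordered from highest: Dave $54,700; Chloe $37,100; Grace $27,900; Hana $20,500; Xiulan $13,000; Lars $8,300.
Dave wins with the top bid and pays the second-highest, $37,100.
Surplus = $54,700 − $37,100 = $17,600.

Winner's surplus: $17,600.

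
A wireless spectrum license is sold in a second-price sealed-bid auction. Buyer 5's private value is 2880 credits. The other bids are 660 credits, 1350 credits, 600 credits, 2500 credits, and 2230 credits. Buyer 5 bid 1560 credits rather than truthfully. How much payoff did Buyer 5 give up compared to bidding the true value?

The highest competing bid is 2500 credits.
Bidding truthfully at 2880 credits: Buyer 5 has the top bid, wins, and pays the second-highest bid 2500 credits. Payoff = 2880 credits − 2500 credits = 380 credits.
Bidding 1560 credits: the top bid is 2500 credits (a rival), so Buyer 5 loses. Payoff = 0 credits.
Regret = truthful payoff − actual payoff = 380 credits − 0 credits = 380 credits.

380 credits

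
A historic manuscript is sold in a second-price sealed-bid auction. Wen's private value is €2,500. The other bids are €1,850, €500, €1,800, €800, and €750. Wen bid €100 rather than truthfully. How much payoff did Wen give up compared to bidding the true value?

The highest competing bid is €1,850.
Bidding truthfully at €2,500: Wen has the top bid, wins, and pays the second-highest bid €1,850. Payoff = €2,500 − €1,850 = €650.
Bidding €100: the top bid is €1,850 (a rival), so Wen loses. Payoff = €0.
Regret = truthful payoff − actual payoff = €650 − €0 = €650.
Deviating from a truthful bid can only lose payoff in a second-price auction — never gain.

Regret: €650.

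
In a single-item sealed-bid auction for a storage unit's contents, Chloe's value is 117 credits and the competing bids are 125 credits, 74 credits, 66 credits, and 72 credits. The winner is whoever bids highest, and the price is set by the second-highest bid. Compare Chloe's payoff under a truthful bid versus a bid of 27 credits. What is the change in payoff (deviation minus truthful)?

Change in payoff: 0 credits.

The highest competing bid is 125 credits.
Bidding truthfully at 117 credits: the top bid is 125 credits (a rival), so Chloe loses. Payoff = 0 credits.
Bidding 27 credits: the top bid is 125 credits (a rival), so Chloe loses. Payoff = 0 credits.
Change = 0 credits − 0 credits = 0 credits.
The bid only affects whether you win, not the price — here both bids land on the same side of the top rival bid, so the deviation is payoff-neutral.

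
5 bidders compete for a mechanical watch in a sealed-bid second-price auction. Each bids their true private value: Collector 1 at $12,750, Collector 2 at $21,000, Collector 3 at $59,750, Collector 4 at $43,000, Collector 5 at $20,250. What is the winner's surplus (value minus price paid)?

Surplus = $16,750.

Bids in descending order: Collector 3 $59,750, then Collector 4 $43,000, then Collector 2 $21,000, then Collector 5 $20,250, then Collector 1 $12,750.
Collector 3 wins with the top bid and pays the second-highest, $43,000.
Surplus = $59,750 − $43,000 = $16,750.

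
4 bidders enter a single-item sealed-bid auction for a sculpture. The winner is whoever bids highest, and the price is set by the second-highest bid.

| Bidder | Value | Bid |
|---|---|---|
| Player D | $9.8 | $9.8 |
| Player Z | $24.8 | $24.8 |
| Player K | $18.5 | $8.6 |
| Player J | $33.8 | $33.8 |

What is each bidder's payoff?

Ranking the bids: Player J $33.8, then Player Z $24.8, then Player D $9.8, then Player K $8.6.
Player J has the top bid and wins; the price is the second-highest bid, $24.8.
Player J's payoff = $33.8 − $24.8 = $9.0. All other bidders lose, so their payoff is 0.

Player D $0.0, Player Z $0.0, Player K $0.0, Player J $9.0.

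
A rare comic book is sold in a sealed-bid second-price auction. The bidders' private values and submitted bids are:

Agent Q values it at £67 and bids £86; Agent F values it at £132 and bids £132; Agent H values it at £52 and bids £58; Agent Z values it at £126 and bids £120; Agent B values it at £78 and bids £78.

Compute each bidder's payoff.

Agent Q £0, Agent F £12, Agent H £0, Agent Z £0, Agent B £0.

Ranking the bids: Agent F £132 > Agent Z £120 > Agent Q £86 > Agent B £78 > Agent H £58.
Agent F has the top bid and wins; the price is the second-highest bid, £120.
Agent F's payoff = £132 − £120 = £12. All other bidders lose, so their payoff is 0.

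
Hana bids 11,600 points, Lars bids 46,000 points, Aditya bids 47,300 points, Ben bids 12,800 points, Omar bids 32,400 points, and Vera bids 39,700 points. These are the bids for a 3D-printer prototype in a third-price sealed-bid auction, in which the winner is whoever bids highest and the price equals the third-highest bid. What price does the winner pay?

Price paid: 39,700 points.

Bids in descending order: Aditya 47,300 points; Lars 46,000 points; Vera 39,700 points; Omar 32,400 points; Ben 12,800 points; Hana 11,600 points.
Aditya is the highest bidder, so Aditya wins.
Under the third-price rule, the price is the third-highest bid: 39,700 points.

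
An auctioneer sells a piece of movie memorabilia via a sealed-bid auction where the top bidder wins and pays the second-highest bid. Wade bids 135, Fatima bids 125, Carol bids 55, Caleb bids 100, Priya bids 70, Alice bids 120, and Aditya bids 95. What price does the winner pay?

The winner pays 125.

Sorted high to low: Wade 135; Fatima 125; Alice 120; Caleb 100; Aditya 95; Priya 70; Carol 55.
Wade is the highest bidder, so Wade wins.
Under the second-price rule, the price is the second-highest bid: 125.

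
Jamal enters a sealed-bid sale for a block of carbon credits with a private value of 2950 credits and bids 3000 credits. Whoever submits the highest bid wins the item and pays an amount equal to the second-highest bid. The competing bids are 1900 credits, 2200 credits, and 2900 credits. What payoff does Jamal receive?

Highest competing bid: 2900 credits.
Jamal's bid 3000 credits is the highest overall, so Jamal wins and pays the second-highest bid, 2900 credits.
Payoff = value − price = 2950 credits − 2900 credits = 50 credits.

Jamal's payoff: 50 credits.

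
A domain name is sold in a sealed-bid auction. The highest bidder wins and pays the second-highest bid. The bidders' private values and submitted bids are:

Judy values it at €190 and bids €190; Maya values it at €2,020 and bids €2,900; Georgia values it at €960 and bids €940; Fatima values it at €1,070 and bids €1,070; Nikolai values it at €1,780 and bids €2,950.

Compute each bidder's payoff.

Judy €0, Maya €0, Georgia €0, Fatima €0, Nikolai -€1,120.

Ordered from highest: Nikolai €2,950, then Maya €2,900, then Fatima €1,070, then Georgia €940, then Judy €190.
Nikolai has the top bid and wins; the price is the second-highest bid, €2,900.
Nikolai's payoff = €1,780 − €2,900 = -€1,120. All other bidders lose, so their payoff is 0.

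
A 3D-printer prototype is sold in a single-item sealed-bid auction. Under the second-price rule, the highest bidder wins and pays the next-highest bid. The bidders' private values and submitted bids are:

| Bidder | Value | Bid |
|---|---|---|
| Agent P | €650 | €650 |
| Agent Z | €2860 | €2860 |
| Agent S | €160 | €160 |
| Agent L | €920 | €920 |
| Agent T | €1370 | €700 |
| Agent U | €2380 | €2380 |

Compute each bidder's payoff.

Payoffs: Agent P €0, Agent Z €480, Agent S €0, Agent L €0, Agent T €0, Agent U €0.

Sorted high to low: Agent Z €2860, then Agent U €2380, then Agent L €920, then Agent T €700, then Agent P €650, then Agent S €160.
Agent Z has the top bid and wins; the price is the second-highest bid, €2380.
Agent Z's payoff = €2860 − €2380 = €480. All other bidders lose, so their payoff is 0.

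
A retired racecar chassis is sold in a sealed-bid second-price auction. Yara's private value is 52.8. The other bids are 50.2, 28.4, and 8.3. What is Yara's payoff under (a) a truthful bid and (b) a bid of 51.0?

The highest competing bid is 50.2.
Bidding truthfully at 52.8: Yara has the top bid, wins, and pays the second-highest bid 50.2. Payoff = 52.8 − 50.2 = 2.6.
Bidding 51.0: Yara has the top bid, wins, and pays the second-highest bid 50.2. Payoff = 52.8 − 50.2 = 2.6.

(a) 2.6  (b) 2.6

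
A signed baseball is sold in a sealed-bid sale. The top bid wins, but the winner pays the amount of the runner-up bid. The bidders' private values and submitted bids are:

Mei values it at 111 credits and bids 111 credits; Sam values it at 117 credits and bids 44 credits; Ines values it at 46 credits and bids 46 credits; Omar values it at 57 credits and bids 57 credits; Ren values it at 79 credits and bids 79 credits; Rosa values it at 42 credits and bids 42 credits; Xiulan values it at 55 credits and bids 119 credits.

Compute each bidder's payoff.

Ranking the bids: Xiulan 119 credits, then Mei 111 credits, then Ren 79 credits, then Omar 57 credits, then Ines 46 credits, then Sam 44 credits, then Rosa 42 credits.
Xiulan has the top bid and wins; the price is the second-highest bid, 111 credits.
Xiulan's payoff = 55 credits − 111 credits = -56 credits. All other bidders lose, so their payoff is 0.

Payoffs: Mei 0 credits, Sam 0 credits, Ines 0 credits, Omar 0 credits, Ren 0 credits, Rosa 0 credits, Xiulan -56 credits.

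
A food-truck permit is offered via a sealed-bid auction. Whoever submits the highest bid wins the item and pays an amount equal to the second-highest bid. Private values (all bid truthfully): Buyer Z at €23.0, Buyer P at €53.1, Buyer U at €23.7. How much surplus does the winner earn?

Sorted high to low: Buyer P €53.1 > Buyer U €23.7 > Buyer Z €23.0.
Buyer P wins with the top bid and pays the second-highest, €23.7.
Surplus = €53.1 − €23.7 = €29.4.

Surplus = €29.4.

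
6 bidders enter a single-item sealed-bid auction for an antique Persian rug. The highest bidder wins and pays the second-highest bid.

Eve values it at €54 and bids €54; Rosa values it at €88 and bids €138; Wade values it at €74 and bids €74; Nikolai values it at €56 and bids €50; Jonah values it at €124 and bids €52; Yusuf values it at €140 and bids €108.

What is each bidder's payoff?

Ranking the bids: Rosa €138; Yusuf €108; Wade €74; Eve €54; Jonah €52; Nikolai €50.
Rosa has the top bid and wins; the price is the second-highest bid, €108.
Rosa's payoff = €88 − €108 = -€20. All other bidders lose, so their payoff is 0.

Payoffs: Eve €0, Rosa -€20, Wade €0, Nikolai €0, Jonah €0, Yusuf €0.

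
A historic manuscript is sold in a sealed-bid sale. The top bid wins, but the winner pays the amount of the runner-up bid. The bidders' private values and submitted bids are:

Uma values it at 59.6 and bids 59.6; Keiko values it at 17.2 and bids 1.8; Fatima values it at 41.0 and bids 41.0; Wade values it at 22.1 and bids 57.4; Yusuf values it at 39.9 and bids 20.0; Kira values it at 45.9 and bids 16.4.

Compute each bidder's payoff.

Sorted high to low: Uma 59.6, then Wade 57.4, then Fatima 41.0, then Yusuf 20.0, then Kira 16.4, then Keiko 1.8.
Uma has the top bid and wins; the price is the second-highest bid, 57.4.
Uma's payoff = 59.6 − 57.4 = 2.2. All other bidders lose, so their payoff is 0.

Uma 2.2, Keiko 0.0, Fatima 0.0, Wade 0.0, Yusuf 0.0, Kira 0.0.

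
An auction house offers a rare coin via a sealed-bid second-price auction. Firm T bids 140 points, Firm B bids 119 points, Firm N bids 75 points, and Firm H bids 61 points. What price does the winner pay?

119 points

Sorted high to low: Firm T 140 points; Firm B 119 points; Firm N 75 points; Firm H 61 points.
Firm T has the highest bid, so Firm T wins.
The second-highest bid is 119 points, so that is what Firm T pays.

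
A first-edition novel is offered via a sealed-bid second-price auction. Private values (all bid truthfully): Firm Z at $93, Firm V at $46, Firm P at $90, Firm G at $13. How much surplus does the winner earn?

Bids in descending order: Firm Z $93 > Firm P $90 > Firm V $46 > Firm G $13.
Firm Z wins with the top bid and pays the second-highest, $90.
Surplus = $93 − $90 = $3.

Winner's surplus: $3.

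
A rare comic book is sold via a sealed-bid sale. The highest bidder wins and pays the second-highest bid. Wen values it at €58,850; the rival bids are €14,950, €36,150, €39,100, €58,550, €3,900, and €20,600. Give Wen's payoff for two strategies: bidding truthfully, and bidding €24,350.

The highest competing bid is €58,550.
Bidding truthfully at €58,850: Wen has the top bid, wins, and pays the second-highest bid €58,550. Payoff = €58,850 − €58,550 = €300.
Bidding €24,350: the top bid is €58,550 (a rival), so Wen loses. Payoff = €0.

Truthful: €300; alternative: €0.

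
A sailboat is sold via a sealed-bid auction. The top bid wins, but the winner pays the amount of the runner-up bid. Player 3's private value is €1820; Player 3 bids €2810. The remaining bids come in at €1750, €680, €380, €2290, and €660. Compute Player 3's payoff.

Highest competing bid: €2290.
Player 3's bid €2810 is the highest overall, so Player 3 wins and pays the second-highest bid, €2290.
Payoff = value − price = €1820 − €2290 = -€470.
Overbidding won the item at a price above value — truthful bidding would have avoided this loss.

-€470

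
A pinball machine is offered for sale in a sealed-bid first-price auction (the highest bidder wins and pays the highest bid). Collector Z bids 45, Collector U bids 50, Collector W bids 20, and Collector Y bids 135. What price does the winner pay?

The winner pays 135.

Ranking the bids: Collector Y 135, then Collector U 50, then Collector Z 45, then Collector W 20.
Collector Y is the highest bidder, so Collector Y wins.
Under the first-price rule, the price is the highest bid: 135.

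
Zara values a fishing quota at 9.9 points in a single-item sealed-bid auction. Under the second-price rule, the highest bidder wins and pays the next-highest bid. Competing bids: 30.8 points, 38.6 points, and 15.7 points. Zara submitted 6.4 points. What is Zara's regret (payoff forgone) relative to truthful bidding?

The highest competing bid is 38.6 points.
Bidding truthfully at 9.9 points: the top bid is 38.6 points (a rival), so Zara loses. Payoff = 0.0 points.
Bidding 6.4 points: the top bid is 38.6 points (a rival), so Zara loses. Payoff = 0.0 points.
Regret = truthful payoff − actual payoff = 0.0 points − 0.0 points = 0.0 points.
The bid only affects whether you win, not the price — here both bids land on the same side of the top rival bid, so the deviation is payoff-neutral.

0.0 points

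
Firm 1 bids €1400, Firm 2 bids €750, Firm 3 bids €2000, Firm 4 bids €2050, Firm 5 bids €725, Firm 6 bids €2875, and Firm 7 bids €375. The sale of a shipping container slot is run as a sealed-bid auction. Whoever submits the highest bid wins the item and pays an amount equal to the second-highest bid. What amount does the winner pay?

Sorted high to low: Firm 6 €2875 > Firm 4 €2050 > Firm 3 €2000 > Firm 1 €1400 > Firm 2 €750 > Firm 5 €725 > Firm 7 €375.
Firm 6 has the highest bid, so Firm 6 wins.
The second-highest bid is €2050, so that is what Firm 6 pays.

The winner pays €2050.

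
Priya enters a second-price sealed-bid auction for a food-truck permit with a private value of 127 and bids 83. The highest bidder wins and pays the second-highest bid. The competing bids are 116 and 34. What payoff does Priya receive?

Payoff = 0.

Highest competing bid: 116.
Priya's bid 83 is not the highest, so Priya loses, pays nothing, and earns zero payoff.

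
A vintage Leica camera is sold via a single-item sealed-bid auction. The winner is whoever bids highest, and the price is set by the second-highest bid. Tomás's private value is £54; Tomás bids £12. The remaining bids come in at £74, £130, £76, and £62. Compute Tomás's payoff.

Payoff = £0.

Highest competing bid: £130.
Tomás's bid £12 is not the highest, so Tomás loses, pays nothing, and earns zero payoff.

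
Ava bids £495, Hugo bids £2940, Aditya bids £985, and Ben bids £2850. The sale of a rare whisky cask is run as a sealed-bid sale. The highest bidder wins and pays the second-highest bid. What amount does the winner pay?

Price paid: £2850.

Sorted high to low: Hugo £2940, then Ben £2850, then Aditya £985, then Ava £495.
Hugo has the highest bid, so Hugo wins.
The second-highest bid is £2850, so that is what Hugo pays.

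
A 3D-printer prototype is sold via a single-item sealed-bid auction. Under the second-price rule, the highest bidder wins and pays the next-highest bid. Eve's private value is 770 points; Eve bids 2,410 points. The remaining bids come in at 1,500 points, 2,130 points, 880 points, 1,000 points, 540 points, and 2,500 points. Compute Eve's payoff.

0 points

Highest competing bid: 2,500 points.
Eve's bid 2,410 points is not the highest, so Eve loses, pays nothing, and earns zero payoff.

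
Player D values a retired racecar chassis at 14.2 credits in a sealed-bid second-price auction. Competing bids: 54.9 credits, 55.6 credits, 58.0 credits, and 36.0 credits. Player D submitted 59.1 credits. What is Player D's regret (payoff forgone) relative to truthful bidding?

The highest competing bid is 58.0 credits.
Bidding truthfully at 14.2 credits: the top bid is 58.0 credits (a rival), so Player D loses. Payoff = 0.0 credits.
Bidding 59.1 credits: Player D has the top bid, wins, and pays the second-highest bid 58.0 credits. Payoff = 14.2 credits − 58.0 credits = -43.8 credits.
Regret = truthful payoff − actual payoff = 0.0 credits − -43.8 credits = 43.8 credits.

Regret: 43.8 credits.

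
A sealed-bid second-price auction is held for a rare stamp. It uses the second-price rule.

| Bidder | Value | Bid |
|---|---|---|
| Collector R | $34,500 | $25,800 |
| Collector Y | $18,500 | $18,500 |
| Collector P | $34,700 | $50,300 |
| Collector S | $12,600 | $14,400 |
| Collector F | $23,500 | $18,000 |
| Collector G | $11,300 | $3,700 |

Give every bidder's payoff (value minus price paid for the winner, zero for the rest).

Payoffs: Collector R $0, Collector Y $0, Collector P $8,900, Collector S $0, Collector F $0, Collector G $0.

Ranking the bids: Collector P $50,300 > Collector R $25,800 > Collector Y $18,500 > Collector F $18,000 > Collector S $14,400 > Collector G $3,700.
Collector P has the top bid and wins; the price is the second-highest bid, $25,800.
Collector P's payoff = $34,700 − $25,800 = $8,900. All other bidders lose, so their payoff is 0.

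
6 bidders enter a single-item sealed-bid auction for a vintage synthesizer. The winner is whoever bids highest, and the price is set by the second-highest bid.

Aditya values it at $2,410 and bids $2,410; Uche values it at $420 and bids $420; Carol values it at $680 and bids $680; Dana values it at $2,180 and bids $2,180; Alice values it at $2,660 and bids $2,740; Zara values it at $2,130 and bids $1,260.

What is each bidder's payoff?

Bids in descending order: Alice $2,740; Aditya $2,410; Dana $2,180; Zara $1,260; Carol $680; Uche $420.
Alice has the top bid and wins; the price is the second-highest bid, $2,410.
Alice's payoff = $2,660 − $2,410 = $250. All other bidders lose, so their payoff is 0.

Aditya $0, Uche $0, Carol $0, Dana $0, Alice $250, Zara $0.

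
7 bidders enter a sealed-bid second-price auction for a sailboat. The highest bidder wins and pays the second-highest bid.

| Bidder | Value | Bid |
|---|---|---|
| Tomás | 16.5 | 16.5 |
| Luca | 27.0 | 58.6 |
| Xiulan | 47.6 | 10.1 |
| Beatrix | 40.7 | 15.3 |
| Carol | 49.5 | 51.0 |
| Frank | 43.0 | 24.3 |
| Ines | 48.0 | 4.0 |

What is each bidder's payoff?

Tomás 0.0, Luca -24.0, Xiulan 0.0, Beatrix 0.0, Carol 0.0, Frank 0.0, Ines 0.0.

Sorted high to low: Luca 58.6 > Carol 51.0 > Frank 24.3 > Tomás 16.5 > Beatrix 15.3 > Xiulan 10.1 > Ines 4.0.
Luca has the top bid and wins; the price is the second-highest bid, 51.0.
Luca's payoff = 27.0 − 51.0 = -24.0. All other bidders lose, so their payoff is 0.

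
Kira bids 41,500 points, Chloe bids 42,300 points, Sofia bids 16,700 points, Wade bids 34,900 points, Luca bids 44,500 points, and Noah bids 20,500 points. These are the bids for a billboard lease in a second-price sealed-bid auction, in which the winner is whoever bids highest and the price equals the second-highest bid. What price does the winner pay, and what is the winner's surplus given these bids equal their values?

Sorted high to low: Luca 44,500 points, then Chloe 42,300 points, then Kira 41,500 points, then Wade 34,900 points, then Noah 20,500 points, then Sofia 16,700 points.
Luca is the highest bidder, so Luca wins.
Under the second-price rule, the price is the second-highest bid: 42,300 points.
Surplus = 44,500 points − 42,300 points = 2,200 points.

Price 42,300 points; surplus 2,200 points.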